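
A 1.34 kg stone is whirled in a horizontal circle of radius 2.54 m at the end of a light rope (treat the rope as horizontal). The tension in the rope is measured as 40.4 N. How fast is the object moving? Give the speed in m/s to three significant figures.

T = m v²/r ⇒ v = √(T r / m) = √(40.4 × 2.54 / 1.34) = √76.58 = 8.751 m/s.

8.75 m/s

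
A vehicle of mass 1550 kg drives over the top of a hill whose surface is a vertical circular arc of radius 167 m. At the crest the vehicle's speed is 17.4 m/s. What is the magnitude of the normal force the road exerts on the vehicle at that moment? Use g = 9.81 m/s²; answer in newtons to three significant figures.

12400 N

At the crest the centripetal acceleration points downward (toward the centre of the arc), so mg − N = mv²/r.
N = m(g − v²/r) = 1550 × (9.81 − (17.4)²/167) = 1550 × (9.81 − 1.813) = 1550 × 7.997 = 12400 N.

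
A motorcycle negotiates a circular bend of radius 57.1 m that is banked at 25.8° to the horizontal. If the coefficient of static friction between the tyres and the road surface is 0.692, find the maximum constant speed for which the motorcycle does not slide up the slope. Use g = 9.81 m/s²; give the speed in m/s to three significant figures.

31.5 m/s

At the maximum speed, friction acts down the slope at its limiting value f = μN. Radially (horizontal, toward centre): N sinθ + μN cosθ = mv²/r. Vertically: N cosθ − μN sinθ = mg.
Dividing: v² = r g (sinθ + μcosθ)/(cosθ − μsinθ).
sinθ + μcosθ = 0.4352 + 0.692×0.9003 = 1.058; cosθ − μsinθ = 0.9003 − 0.692×0.4352 = 0.5991.
v² = 57.1 × 9.81 × 1.058/0.5991 = 989.4 m²/s², so v = 31.45 m/s.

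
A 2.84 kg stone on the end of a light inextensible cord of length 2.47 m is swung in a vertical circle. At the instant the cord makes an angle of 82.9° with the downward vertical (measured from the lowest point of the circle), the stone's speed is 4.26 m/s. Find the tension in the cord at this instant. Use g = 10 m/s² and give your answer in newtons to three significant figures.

Take the radial direction toward the centre of the circle as positive. The component of the weight along the string toward the centre is −mg cos φ (φ measured from the bottom), so Newton's second law along the string gives T − mg cos φ = m v²/r.
cos 82.9° = 0.1236, so T = m(v²/r + g cos φ) = 2.84 × ((4.26)²/2.47 + 10.0 × 0.1236) = 2.84 × (7.347 + (1.236)) = 2.84 × 8.583 = 24.38 N.

24.4 N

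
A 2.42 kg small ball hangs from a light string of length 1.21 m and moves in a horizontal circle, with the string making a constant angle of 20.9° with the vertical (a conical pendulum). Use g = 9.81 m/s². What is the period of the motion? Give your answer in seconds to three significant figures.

r = L sinθ = 0.4317 m. From T sinθ = mω²r and T cosθ = mg: tanθ = ω²r/g, so ω² = g tanθ / r = g/(L cosθ).
ω = √(g/(L cosθ)) = √(9.81/(1.21 × 0.9342)) = √8.678 = 2.946 rad/s.
Period = 2π/ω = 2.133 s.

2.13 s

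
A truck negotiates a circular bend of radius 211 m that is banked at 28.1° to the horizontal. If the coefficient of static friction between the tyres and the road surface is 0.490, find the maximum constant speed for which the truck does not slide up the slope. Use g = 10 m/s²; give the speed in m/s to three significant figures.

54.1 m/s

At the maximum speed, friction acts down the slope at its limiting value f = μN. Radially (horizontal, toward centre): N sinθ + μN cosθ = mv²/r. Vertically: N cosθ − μN sinθ = mg.
Dividing: v² = r g (sinθ + μcosθ)/(cosθ − μsinθ).
sinθ + μcosθ = 0.4710 + 0.490×0.8821 = 0.9033; cosθ − μsinθ = 0.8821 − 0.490×0.4710 = 0.6513.
v² = 211 × 10.0 × 0.9033/0.6513 = 2926 m²/s², so v = 54.09 m/s.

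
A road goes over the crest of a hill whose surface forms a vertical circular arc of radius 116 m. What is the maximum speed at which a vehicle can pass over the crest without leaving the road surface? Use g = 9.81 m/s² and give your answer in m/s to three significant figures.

At the crest the centre of the circle is below the vehicle, so the net downward (centripetal) force is mg − N = mv²/r.
The vehicle leaves the road when N → 0, giving v_max = √(g r) = √(9.81 × 116) = 33.73 m/s.

33.7 m/s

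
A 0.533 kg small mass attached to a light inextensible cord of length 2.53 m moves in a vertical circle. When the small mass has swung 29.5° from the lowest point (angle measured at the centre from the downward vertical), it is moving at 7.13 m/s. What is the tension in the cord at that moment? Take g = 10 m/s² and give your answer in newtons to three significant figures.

15.3 N

Take the radial direction toward the centre of the circle as positive. The component of the weight along the string toward the centre is −mg cos φ (φ measured from the bottom), so Newton's second law along the string gives T − mg cos φ = m v²/r.
cos 29.5° = 0.8704, so T = m(v²/r + g cos φ) = 0.533 × ((7.13)²/2.53 + 10.0 × 0.8704) = 0.533 × (20.09 + (8.704)) = 0.533 × 28.80 = 15.35 N.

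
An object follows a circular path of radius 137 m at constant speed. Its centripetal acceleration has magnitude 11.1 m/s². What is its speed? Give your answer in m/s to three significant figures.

39.0 m/s

a_c = v²/r ⇒ v = √(a_c · r) = √(11.1 × 137) = √1521 = 39.00 m/s.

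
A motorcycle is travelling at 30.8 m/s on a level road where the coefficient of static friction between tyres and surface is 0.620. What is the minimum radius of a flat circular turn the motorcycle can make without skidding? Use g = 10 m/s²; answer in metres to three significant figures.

153 m

At the limit, μ_s m g = m v²/r, so r_min = v²/(μ_s g) = (30.8)²/(0.620 × 10.0) = 948.6/6.200 = 153.0 m.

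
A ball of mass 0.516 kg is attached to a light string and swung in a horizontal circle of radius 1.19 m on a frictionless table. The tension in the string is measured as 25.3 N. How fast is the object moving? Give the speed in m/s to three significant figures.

T = m v²/r ⇒ v = √(T r / m) = √(25.3 × 1.19 / 0.516) = √58.35 = 7.639 m/s.

7.64 m/s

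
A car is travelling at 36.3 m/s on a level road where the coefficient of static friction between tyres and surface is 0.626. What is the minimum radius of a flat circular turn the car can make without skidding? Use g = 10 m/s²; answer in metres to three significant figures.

At the limit, μ_s m g = m v²/r, so r_min = v²/(μ_s g) = (36.3)²/(0.626 × 10.0) = 1318/6.260 = 210.5 m.

210 m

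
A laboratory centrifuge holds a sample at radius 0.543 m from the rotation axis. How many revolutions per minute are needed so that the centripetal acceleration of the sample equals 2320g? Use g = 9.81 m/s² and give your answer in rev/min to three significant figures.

1960 rev/min

Require ω²r = 2320g, so ω = √(2320 × 9.81/0.543) = 204.7 rad/s.
In rev/min: ω × 60/(2π) = 204.7 × 60/(2π) = 1955 rev/min.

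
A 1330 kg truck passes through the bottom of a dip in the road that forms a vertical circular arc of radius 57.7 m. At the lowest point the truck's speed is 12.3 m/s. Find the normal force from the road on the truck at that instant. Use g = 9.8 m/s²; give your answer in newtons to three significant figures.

16500 N

At the lowest point, N points up (toward the centre) and the weight mg points down (away from the centre), so the net inward force is N − mg = mv²/r.
N = m(v²/r + g) = 1330 × ((12.3)²/57.7 + 9.8) = 1330 × (2.622 + 9.8) = 1330 × 12.42 = 16520 N.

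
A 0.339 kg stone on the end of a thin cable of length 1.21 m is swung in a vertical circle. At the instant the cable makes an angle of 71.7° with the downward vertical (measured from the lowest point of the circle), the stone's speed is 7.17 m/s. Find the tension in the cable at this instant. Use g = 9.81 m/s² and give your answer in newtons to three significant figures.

Take the radial direction toward the centre of the circle as positive. The component of the weight along the string toward the centre is −mg cos φ (φ measured from the bottom), so Newton's second law along the string gives T − mg cos φ = m v²/r.
cos 71.7° = 0.3140, so T = m(v²/r + g cos φ) = 0.339 × ((7.17)²/1.21 + 9.81 × 0.3140) = 0.339 × (42.49 + (3.080)) = 0.339 × 45.57 = 15.45 N.

15.4 N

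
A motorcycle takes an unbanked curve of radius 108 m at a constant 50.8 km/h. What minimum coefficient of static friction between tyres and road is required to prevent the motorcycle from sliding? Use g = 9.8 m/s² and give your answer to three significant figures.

0.188

v = 50.8/3.6 = 14.11 m/s.
Friction provides the centripetal force: μ_s m g = m v²/r, so μ_s = v²/(g r) = (14.11)²/(9.8 × 108) = 199.1/1058 = 0.1881.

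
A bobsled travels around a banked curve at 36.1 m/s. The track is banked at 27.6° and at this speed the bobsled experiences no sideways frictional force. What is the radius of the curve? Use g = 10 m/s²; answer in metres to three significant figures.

Frictionless banking: tanθ = v²/(rg), so r = v²/(g tanθ).
r = (36.1)²/(10.0 × tan 27.6°) = 1303/(10.0 × 0.5228) = 1303/5.228 = 249.3 m.

249 m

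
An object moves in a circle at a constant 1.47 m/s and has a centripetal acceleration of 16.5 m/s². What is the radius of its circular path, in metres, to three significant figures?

a_c = v²/r ⇒ r = v²/a_c = (1.47)²/16.5 = 2.161/16.5 = 0.1310 m.

0.131 m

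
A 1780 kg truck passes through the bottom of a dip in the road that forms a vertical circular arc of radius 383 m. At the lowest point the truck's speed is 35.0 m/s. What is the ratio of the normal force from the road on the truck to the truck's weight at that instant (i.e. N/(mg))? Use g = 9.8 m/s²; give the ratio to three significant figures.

At the bottom, N − mg = mv²/r, so N = m(v²/r + g) and N/(mg) = v²/(rg) + 1 = (35.0)²/(383 × 9.8) + 1 = 0.3264 + 1 = 1.326.

1.33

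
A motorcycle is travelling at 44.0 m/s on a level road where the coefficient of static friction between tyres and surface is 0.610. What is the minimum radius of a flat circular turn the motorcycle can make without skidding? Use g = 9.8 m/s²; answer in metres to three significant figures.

At the limit, μ_s m g = m v²/r, so r_min = v²/(μ_s g) = (44.0)²/(0.610 × 9.8) = 1936/5.978 = 323.9 m.

324 m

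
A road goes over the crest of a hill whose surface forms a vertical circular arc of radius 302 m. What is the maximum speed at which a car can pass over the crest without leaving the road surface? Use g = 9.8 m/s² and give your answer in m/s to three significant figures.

At the crest the centre of the circle is below the car, so the net downward (centripetal) force is mg − N = mv²/r.
The car leaves the road when N → 0, giving v_max = √(g r) = √(9.8 × 302) = 54.40 m/s.

54.4 m/s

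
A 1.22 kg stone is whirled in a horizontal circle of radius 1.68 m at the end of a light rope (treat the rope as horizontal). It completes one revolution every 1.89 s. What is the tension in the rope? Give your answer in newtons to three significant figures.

v = 2πr/T = 2π × 1.68/1.89 = 5.585 m/s.
The tension is the only horizontal force, so it supplies the full centripetal force: T = m v²/r = 1.22 × (5.585)²/1.68 = 1.22 × 31.19/1.68 = 22.65 N.

22.7 N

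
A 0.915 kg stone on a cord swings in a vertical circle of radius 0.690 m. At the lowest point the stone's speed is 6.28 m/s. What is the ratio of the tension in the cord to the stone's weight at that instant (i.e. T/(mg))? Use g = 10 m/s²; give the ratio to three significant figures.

At the bottom, T − mg = mv²/r, so T = m(v²/r + g) and T/(mg) = v²/(rg) + 1 = (6.28)²/(0.690 × 10.0) + 1 = 5.716 + 1 = 6.716.

6.72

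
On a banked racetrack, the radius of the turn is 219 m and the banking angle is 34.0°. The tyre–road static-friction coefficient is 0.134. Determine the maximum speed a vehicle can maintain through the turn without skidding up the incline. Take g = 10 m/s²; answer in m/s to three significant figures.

44.1 m/s

At the maximum speed, friction acts down the slope at its limiting value f = μN. Radially (horizontal, toward centre): N sinθ + μN cosθ = mv²/r. Vertically: N cosθ − μN sinθ = mg.
Dividing: v² = r g (sinθ + μcosθ)/(cosθ − μsinθ).
sinθ + μcosθ = 0.5592 + 0.134×0.8290 = 0.6703; cosθ − μsinθ = 0.8290 − 0.134×0.5592 = 0.7541.
v² = 219 × 10.0 × 0.6703/0.7541 = 1947 m²/s², so v = 44.12 m/s.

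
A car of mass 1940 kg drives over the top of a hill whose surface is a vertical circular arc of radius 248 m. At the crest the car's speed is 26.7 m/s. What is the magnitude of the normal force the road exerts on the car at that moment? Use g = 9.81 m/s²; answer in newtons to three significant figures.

13500 N

At the crest the centripetal acceleration points downward (toward the centre of the arc), so mg − N = mv²/r.
N = m(g − v²/r) = 1940 × (9.81 − (26.7)²/248) = 1940 × (9.81 − 2.875) = 1940 × 6.935 = 13450 N.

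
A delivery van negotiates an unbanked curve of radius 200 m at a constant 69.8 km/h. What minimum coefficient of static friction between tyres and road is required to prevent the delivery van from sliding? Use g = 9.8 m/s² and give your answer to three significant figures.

0.192

v = 69.8/3.6 = 19.39 m/s.
Friction provides the centripetal force: μ_s m g = m v²/r, so μ_s = v²/(g r) = (19.39)²/(9.8 × 200) = 375.9/1960 = 0.1918.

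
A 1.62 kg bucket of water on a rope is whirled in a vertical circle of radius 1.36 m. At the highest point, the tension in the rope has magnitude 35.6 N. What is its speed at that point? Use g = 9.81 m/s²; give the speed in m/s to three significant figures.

At the top, T + mg = mv²/r, so v = √(r(T/m + g)) = √(1.36 × (35.6/1.62 + 9.81)) = √(1.36 × 31.79) = √43.23 = 6.575 m/s.

6.57 m/s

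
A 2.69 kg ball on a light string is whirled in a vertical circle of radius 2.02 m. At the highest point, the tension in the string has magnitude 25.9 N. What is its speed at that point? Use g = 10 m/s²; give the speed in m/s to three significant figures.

At the top, T + mg = mv²/r, so v = √(r(T/m + g)) = √(2.02 × (25.9/2.69 + 10.0)) = √(2.02 × 19.63) = √39.65 = 6.297 m/s.

6.30 m/s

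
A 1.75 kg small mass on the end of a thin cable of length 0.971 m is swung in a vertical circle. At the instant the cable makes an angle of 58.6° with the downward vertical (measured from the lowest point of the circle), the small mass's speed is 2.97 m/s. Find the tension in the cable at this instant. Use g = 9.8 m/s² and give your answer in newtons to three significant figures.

24.8 N

Take the radial direction toward the centre of the circle as positive. The component of the weight along the string toward the centre is −mg cos φ (φ measured from the bottom), so Newton's second law along the string gives T − mg cos φ = m v²/r.
cos 58.6° = 0.5210, so T = m(v²/r + g cos φ) = 1.75 × ((2.97)²/0.971 + 9.8 × 0.5210) = 1.75 × (9.084 + (5.106)) = 1.75 × 14.19 = 24.83 N.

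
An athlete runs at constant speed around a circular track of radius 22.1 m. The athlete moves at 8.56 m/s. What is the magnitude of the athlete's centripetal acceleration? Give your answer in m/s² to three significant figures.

3.32 m/s²

a_c = v²/r = (8.560)²/22.1 = 73.27/22.1 = 3.316 m/s².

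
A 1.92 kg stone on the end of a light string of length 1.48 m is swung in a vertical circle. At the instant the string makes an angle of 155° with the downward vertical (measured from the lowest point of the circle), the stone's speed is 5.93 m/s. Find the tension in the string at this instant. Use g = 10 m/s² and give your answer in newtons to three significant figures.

Take the radial direction toward the centre of the circle as positive. The component of the weight along the string toward the centre is −mg cos φ (φ measured from the bottom), so Newton's second law along the string gives T − mg cos φ = m v²/r.
cos 155° = -0.9063, so T = m(v²/r + g cos φ) = 1.92 × ((5.93)²/1.48 + 10.0 × -0.9063) = 1.92 × (23.76 + (-9.063)) = 1.92 × 14.70 = 28.22 N.

28.2 N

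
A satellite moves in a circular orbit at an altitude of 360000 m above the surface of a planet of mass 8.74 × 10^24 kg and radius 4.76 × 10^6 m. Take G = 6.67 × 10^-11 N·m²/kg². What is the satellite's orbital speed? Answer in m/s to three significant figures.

10700 m/s

Orbital radius r = R + h = 4.76 × 10^6 + 360000 = 5.120 × 10^6 m.
Gravity supplies the centripetal force: G M m / r² = m v² / r, so v = √(GM/r).
v = √(6.67 × 10^-11 × 8.74 × 10^24 / 5.120 × 10^6) = √(1.139 × 10^8) = 10670 m/s.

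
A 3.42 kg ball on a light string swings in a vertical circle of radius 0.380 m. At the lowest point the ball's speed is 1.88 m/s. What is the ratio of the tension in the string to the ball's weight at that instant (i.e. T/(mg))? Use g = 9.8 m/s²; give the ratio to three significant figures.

1.95

At the bottom, T − mg = mv²/r, so T = m(v²/r + g) and T/(mg) = v²/(rg) + 1 = (1.88)²/(0.380 × 9.8) + 1 = 0.9491 + 1 = 1.949.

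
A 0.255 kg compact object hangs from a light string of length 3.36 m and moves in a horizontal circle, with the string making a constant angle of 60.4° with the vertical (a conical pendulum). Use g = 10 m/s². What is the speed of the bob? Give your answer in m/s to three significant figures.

The radius of the circle is r = L sinθ = 3.36 × sin 60.4° = 2.922 m.
Horizontally T sinθ = mv²/r and vertically T cosθ = mg, so tanθ = v²/(rg).
v = √(r g tanθ) = √(2.922 × 10.0 × 1.760) = √51.43 = 7.171 m/s.

7.17 m/s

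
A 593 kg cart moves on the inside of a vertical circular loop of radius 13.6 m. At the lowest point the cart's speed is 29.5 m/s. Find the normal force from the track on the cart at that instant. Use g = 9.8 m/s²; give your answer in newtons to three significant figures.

43800 N

At the lowest point, N points up (toward the centre) and the weight mg points down (away from the centre), so the net inward force is N − mg = mv²/r.
N = m(v²/r + g) = 593 × ((29.5)²/13.6 + 9.8) = 593 × (63.99 + 9.8) = 593 × 73.79 = 43760 N.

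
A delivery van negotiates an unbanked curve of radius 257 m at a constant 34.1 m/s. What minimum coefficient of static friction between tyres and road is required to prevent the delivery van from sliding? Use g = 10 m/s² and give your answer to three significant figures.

0.452

Friction provides the centripetal force: μ_s m g = m v²/r, so μ_s = v²/(g r) = (34.10)²/(10.0 × 257) = 1163/2570 = 0.4525.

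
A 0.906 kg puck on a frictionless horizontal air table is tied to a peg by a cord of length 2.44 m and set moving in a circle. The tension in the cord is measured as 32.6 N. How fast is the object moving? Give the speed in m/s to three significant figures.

9.37 m/s

T = m v²/r ⇒ v = √(T r / m) = √(32.6 × 2.44 / 0.906) = √87.80 = 9.370 m/s.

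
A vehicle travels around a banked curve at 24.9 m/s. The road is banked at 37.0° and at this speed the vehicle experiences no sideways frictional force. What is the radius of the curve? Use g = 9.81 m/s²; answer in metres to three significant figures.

Frictionless banking: tanθ = v²/(rg), so r = v²/(g tanθ).
r = (24.9)²/(9.81 × tan 37.0°) = 620.0/(9.81 × 0.7536) = 620.0/7.392 = 83.87 m.

83.9 m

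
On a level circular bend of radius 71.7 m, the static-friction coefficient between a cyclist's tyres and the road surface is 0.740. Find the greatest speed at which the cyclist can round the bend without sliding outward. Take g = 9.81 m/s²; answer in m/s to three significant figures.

22.8 m/s

Friction provides the centripetal force on a flat curve. At maximum speed it is at its limiting value: μ_s m g = m v²/r.
Mass cancels: v_max = √(μ_s g r) = √(0.740 × 9.81 × 71.7) = √520.5 = 22.81 m/s.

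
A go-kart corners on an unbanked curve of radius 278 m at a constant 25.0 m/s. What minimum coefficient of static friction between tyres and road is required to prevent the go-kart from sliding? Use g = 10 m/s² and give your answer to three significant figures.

Friction provides the centripetal force: μ_s m g = m v²/r, so μ_s = v²/(g r) = (25.00)²/(10.0 × 278) = 625.0/2780 = 0.2248.

0.225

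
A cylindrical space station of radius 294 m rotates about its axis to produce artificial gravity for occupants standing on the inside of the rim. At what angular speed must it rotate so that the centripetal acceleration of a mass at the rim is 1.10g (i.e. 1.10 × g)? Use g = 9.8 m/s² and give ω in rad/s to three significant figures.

0.191 rad/s

Centripetal acceleration a_c = ω²r. Setting ω²r = 1.10g:
ω = √(1.10g / r) = √(1.10 × 9.8 / 294) = √0.03667 = 0.1915 rad/s.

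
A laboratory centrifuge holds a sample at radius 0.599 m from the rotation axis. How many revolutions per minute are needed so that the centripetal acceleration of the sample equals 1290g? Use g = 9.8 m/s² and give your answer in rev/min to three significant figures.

Require ω²r = 1290g, so ω = √(1290 × 9.8/0.599) = 145.3 rad/s.
In rev/min: ω × 60/(2π) = 145.3 × 60/(2π) = 1387 rev/min.

1390 rev/min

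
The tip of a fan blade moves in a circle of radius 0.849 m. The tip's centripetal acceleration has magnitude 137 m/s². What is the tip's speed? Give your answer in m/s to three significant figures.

10.8 m/s

a_c = v²/r ⇒ v = √(a_c · r) = √(137 × 0.849) = √116.3 = 10.78 m/s.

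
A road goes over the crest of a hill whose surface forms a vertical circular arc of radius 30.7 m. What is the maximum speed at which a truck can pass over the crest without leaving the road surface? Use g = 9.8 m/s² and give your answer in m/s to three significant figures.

17.3 m/s

At the crest the centre of the circle is below the truck, so the net downward (centripetal) force is mg − N = mv²/r.
The truck leaves the road when N → 0, giving v_max = √(g r) = √(9.8 × 30.7) = 17.35 m/s.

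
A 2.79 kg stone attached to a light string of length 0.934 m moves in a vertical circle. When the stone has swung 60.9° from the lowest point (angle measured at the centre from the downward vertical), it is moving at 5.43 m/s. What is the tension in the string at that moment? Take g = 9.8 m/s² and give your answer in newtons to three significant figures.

101 N

Take the radial direction toward the centre of the circle as positive. The component of the weight along the string toward the centre is −mg cos φ (φ measured from the bottom), so Newton's second law along the string gives T − mg cos φ = m v²/r.
cos 60.9° = 0.4863, so T = m(v²/r + g cos φ) = 2.79 × ((5.43)²/0.934 + 9.8 × 0.4863) = 2.79 × (31.57 + (4.766)) = 2.79 × 36.33 = 101.4 N.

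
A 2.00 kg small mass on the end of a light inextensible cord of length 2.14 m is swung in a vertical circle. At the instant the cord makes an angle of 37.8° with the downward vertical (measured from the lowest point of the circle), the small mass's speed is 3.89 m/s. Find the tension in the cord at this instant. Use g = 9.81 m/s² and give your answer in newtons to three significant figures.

Take the radial direction toward the centre of the circle as positive. The component of the weight along the string toward the centre is −mg cos φ (φ measured from the bottom), so Newton's second law along the string gives T − mg cos φ = m v²/r.
cos 37.8° = 0.7902, so T = m(v²/r + g cos φ) = 2.00 × ((3.89)²/2.14 + 9.81 × 0.7902) = 2.00 × (7.071 + (7.751)) = 2.00 × 14.82 = 29.64 N.

29.6 N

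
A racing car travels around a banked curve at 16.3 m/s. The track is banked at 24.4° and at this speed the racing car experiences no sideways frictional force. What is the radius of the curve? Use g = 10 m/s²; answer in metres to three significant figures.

58.6 m

Frictionless banking: tanθ = v²/(rg), so r = v²/(g tanθ).
r = (16.3)²/(10.0 × tan 24.4°) = 265.7/(10.0 × 0.4536) = 265.7/4.536 = 58.57 m.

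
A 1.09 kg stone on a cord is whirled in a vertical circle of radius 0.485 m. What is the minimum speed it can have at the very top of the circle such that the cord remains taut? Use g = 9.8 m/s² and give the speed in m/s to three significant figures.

At the top, both weight mg and T point toward the centre: T + mg = mv²/r.
At minimum speed T → 0, so mg = mv_min²/r ⇒ v_min = √(g r) = √(9.8 × 0.485) = 2.180 m/s.

2.18 m/s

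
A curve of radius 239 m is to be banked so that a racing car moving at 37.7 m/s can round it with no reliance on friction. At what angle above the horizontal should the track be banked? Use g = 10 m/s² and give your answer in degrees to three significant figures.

For a frictionless banked turn: horizontally N sinθ = mv²/r and vertically N cosθ = mg.
Dividing: tanθ = v²/(r g) = (37.7)²/(239 × 10.0) = 1421/2390 = 0.5947.
θ = arctan(0.5947) = 30.74°.

30.7°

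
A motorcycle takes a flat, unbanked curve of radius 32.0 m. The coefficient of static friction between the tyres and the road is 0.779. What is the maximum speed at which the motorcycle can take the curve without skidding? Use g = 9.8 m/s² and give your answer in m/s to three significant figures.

On a flat curve, static friction is the only horizontal force, so it must supply the full centripetal force: μ_s m g = m v²/r.
Mass cancels: v_max = √(μ_s g r) = √(0.779 × 9.8 × 32.0) = √244.3 = 15.63 m/s.

15.6 m/s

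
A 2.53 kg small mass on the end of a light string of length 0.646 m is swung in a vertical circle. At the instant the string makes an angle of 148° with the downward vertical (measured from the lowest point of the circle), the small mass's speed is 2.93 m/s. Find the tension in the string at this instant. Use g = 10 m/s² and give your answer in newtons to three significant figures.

Take the radial direction toward the centre of the circle as positive. The component of the weight along the string toward the centre is −mg cos φ (φ measured from the bottom), so Newton's second law along the string gives T − mg cos φ = m v²/r.
cos 148° = -0.8480, so T = m(v²/r + g cos φ) = 2.53 × ((2.93)²/0.646 + 10.0 × -0.8480) = 2.53 × (13.29 + (-8.480)) = 2.53 × 4.809 = 12.17 N.

12.2 N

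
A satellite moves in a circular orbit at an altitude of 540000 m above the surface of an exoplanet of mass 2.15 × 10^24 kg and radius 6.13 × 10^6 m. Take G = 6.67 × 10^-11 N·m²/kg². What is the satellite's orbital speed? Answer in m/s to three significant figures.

4640 m/s

Orbital radius r = R + h = 6.13 × 10^6 + 540000 = 6.670 × 10^6 m.
Gravity supplies the centripetal force: G M m / r² = m v² / r, so v = √(GM/r).
v = √(6.67 × 10^-11 × 2.15 × 10^24 / 6.670 × 10^6) = √(2.150 × 10^7) = 4637 m/s.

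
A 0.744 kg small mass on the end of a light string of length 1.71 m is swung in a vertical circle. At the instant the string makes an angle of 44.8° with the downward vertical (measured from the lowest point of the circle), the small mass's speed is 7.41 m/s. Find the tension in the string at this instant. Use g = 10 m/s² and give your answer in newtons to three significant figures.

Take the radial direction toward the centre of the circle as positive. The component of the weight along the string toward the centre is −mg cos φ (φ measured from the bottom), so Newton's second law along the string gives T − mg cos φ = m v²/r.
cos 44.8° = 0.7096, so T = m(v²/r + g cos φ) = 0.744 × ((7.41)²/1.71 + 10.0 × 0.7096) = 0.744 × (32.11 + (7.096)) = 0.744 × 39.21 = 29.17 N.

29.2 N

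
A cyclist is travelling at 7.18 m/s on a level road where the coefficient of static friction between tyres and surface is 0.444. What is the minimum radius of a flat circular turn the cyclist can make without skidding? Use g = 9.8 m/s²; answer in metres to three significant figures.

At the limit, μ_s m g = m v²/r, so r_min = v²/(μ_s g) = (7.18)²/(0.444 × 9.8) = 51.55/4.351 = 11.85 m.

11.8 m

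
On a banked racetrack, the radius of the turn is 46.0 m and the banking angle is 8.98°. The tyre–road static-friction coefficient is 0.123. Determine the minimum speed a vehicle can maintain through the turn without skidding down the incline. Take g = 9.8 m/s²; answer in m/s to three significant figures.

At the minimum speed, friction acts up the slope at its limiting value f = μN. Radially (horizontal, toward centre): N sinθ − μN cosθ = mv²/r. Vertically: N cosθ + μN sinθ = mg.
Dividing: v² = r g (sinθ − μcosθ)/(cosθ + μsinθ).
sinθ − μcosθ = 0.1561 − 0.123×0.9877 = 0.03460; cosθ + μsinθ = 0.9877 + 0.123×0.1561 = 1.007.
v² = 46.0 × 9.8 × 0.03460/1.007 = 15.49 m²/s², so v = 3.936 m/s.

3.94 m/s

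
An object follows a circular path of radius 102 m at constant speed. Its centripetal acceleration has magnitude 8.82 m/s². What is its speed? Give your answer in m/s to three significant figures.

30.0 m/s

a_c = v²/r ⇒ v = √(a_c · r) = √(8.82 × 102) = √899.6 = 29.99 m/s.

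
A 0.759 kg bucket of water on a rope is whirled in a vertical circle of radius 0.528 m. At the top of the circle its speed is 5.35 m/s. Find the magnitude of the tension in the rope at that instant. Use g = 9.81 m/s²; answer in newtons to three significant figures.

33.7 N

At the top, both T and the weight mg point inward (toward the centre), so T + mg = mv²/r.
T = m(v²/r − g) = 0.759 × ((5.35)²/0.528 − 9.81) = 0.759 × (54.21 − 9.81) = 0.759 × 44.40 = 33.70 N.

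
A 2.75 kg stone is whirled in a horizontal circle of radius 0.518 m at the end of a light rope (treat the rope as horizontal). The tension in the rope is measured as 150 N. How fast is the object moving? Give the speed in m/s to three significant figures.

T = m v²/r ⇒ v = √(T r / m) = √(150 × 0.518 / 2.75) = √28.25 = 5.316 m/s.

5.32 m/s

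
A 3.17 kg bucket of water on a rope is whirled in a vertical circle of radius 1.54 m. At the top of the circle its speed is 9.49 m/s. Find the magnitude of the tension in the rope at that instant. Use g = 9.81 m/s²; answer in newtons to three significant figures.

At the top, both T and the weight mg point inward (toward the centre), so T + mg = mv²/r.
T = m(v²/r − g) = 3.17 × ((9.49)²/1.54 − 9.81) = 3.17 × (58.48 − 9.81) = 3.17 × 48.67 = 154.3 N.

154 N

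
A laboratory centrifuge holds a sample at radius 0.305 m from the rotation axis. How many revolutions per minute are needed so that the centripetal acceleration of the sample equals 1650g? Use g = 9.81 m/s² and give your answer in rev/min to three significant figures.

2200 rev/min

Require ω²r = 1650g, so ω = √(1650 × 9.81/0.305) = 230.4 rad/s.
In rev/min: ω × 60/(2π) = 230.4 × 60/(2π) = 2200 rev/min.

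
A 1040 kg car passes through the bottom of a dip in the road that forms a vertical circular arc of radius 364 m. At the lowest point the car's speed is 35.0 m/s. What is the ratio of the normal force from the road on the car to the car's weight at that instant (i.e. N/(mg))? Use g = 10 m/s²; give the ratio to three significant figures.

1.34

At the bottom, N − mg = mv²/r, so N = m(v²/r + g) and N/(mg) = v²/(rg) + 1 = (35.0)²/(364 × 10.0) + 1 = 0.3365 + 1 = 1.337.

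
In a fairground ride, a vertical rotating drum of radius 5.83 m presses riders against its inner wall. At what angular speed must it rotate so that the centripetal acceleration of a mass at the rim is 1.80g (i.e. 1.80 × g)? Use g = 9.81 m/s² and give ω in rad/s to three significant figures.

1.74 rad/s

Centripetal acceleration a_c = ω²r. Setting ω²r = 1.80g:
ω = √(1.80g / r) = √(1.80 × 9.81 / 5.83) = √3.029 = 1.740 rad/s.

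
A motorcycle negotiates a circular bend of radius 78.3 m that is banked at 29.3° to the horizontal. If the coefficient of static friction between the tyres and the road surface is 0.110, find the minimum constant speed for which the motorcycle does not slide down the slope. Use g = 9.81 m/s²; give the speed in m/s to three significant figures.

18.1 m/s

At the minimum speed, friction acts up the slope at its limiting value f = μN. Radially (horizontal, toward centre): N sinθ − μN cosθ = mv²/r. Vertically: N cosθ + μN sinθ = mg.
Dividing: v² = r g (sinθ − μcosθ)/(cosθ + μsinθ).
sinθ − μcosθ = 0.4894 − 0.110×0.8721 = 0.3935; cosθ + μsinθ = 0.8721 + 0.110×0.4894 = 0.9259.
v² = 78.3 × 9.81 × 0.3935/0.9259 = 326.4 m²/s², so v = 18.07 m/s.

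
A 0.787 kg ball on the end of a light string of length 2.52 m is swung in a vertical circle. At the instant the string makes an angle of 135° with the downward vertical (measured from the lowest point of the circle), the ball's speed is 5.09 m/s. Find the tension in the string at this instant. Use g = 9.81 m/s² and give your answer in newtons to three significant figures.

Take the radial direction toward the centre of the circle as positive. The component of the weight along the string toward the centre is −mg cos φ (φ measured from the bottom), so Newton's second law along the string gives T − mg cos φ = m v²/r.
cos 135° = -0.7071, so T = m(v²/r + g cos φ) = 0.787 × ((5.09)²/2.52 + 9.81 × -0.7071) = 0.787 × (10.28 + (-6.937)) = 0.787 × 3.344 = 2.632 N.

2.63 N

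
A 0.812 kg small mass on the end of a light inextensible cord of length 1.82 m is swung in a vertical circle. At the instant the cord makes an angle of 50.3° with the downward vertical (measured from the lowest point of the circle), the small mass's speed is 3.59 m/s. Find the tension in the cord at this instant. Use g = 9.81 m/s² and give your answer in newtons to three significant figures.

Take the radial direction toward the centre of the circle as positive. The component of the weight along the string toward the centre is −mg cos φ (φ measured from the bottom), so Newton's second law along the string gives T − mg cos φ = m v²/r.
cos 50.3° = 0.6388, so T = m(v²/r + g cos φ) = 0.812 × ((3.59)²/1.82 + 9.81 × 0.6388) = 0.812 × (7.081 + (6.266)) = 0.812 × 13.35 = 10.84 N.

10.8 N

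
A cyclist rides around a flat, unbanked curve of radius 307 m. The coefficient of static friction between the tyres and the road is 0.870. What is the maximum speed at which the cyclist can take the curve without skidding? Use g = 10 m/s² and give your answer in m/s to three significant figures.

51.7 m/s

Friction provides the centripetal force on a flat curve. At maximum speed it is at its limiting value: μ_s m g = m v²/r.
Mass cancels: v_max = √(μ_s g r) = √(0.870 × 10.0 × 307) = √2671 = 51.68 m/s.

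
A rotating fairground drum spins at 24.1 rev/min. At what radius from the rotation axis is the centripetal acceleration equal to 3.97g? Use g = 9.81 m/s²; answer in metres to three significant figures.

ω = 24.1 rev/min × 2π/60 = 2.524 rad/s.
a_c = ω²r = 3.97g ⇒ r = 3.97 × 9.81 / (2.524)² = 38.95/6.369 = 6.115 m.

6.11 m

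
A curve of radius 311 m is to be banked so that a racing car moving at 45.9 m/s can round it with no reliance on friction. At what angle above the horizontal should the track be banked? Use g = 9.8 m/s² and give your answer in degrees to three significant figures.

34.7°

For a frictionless banked turn: horizontally N sinθ = mv²/r and vertically N cosθ = mg.
Dividing: tanθ = v²/(r g) = (45.9)²/(311 × 9.8) = 2107/3048 = 0.6913.
θ = arctan(0.6913) = 34.65°.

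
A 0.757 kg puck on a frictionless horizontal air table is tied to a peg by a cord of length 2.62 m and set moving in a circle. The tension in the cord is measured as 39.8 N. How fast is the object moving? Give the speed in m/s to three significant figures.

T = m v²/r ⇒ v = √(T r / m) = √(39.8 × 2.62 / 0.757) = √137.7 = 11.74 m/s.

11.7 m/s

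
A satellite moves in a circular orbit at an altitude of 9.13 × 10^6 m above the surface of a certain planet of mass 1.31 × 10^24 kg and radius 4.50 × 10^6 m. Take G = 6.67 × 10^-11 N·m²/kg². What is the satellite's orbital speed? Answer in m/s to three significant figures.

Orbital radius r = R + h = 4.50 × 10^6 + 9.13 × 10^6 = 1.363 × 10^7 m.
Gravity supplies the centripetal force: G M m / r² = m v² / r, so v = √(GM/r).
v = √(6.67 × 10^-11 × 1.31 × 10^24 / 1.363 × 10^7) = √(6.411 × 10^6) = 2532 m/s.

2530 m/s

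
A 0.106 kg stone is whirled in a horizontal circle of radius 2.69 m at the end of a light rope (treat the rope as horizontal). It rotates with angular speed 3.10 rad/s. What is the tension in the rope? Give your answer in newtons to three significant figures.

v = ωr = 3.10 × 2.69 = 8.339 m/s.
The tension is the only horizontal force, so it supplies the full centripetal force: T = m v²/r = 0.106 × (8.339)²/2.69 = 0.106 × 69.54/2.69 = 2.740 N.

2.74 N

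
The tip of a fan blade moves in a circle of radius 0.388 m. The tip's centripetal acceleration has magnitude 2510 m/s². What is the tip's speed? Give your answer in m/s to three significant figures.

31.2 m/s

a_c = v²/r ⇒ v = √(a_c · r) = √(2510 × 0.388) = √973.9 = 31.21 m/s.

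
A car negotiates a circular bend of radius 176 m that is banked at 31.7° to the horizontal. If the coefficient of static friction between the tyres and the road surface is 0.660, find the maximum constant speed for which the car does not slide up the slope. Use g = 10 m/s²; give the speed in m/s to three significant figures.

61.6 m/s

At the maximum speed, friction acts down the slope at its limiting value f = μN. Radially (horizontal, toward centre): N sinθ + μN cosθ = mv²/r. Vertically: N cosθ − μN sinθ = mg.
Dividing: v² = r g (sinθ + μcosθ)/(cosθ − μsinθ).
sinθ + μcosθ = 0.5255 + 0.660×0.8508 = 1.087; cosθ − μsinθ = 0.8508 − 0.660×0.5255 = 0.5040.
v² = 176 × 10.0 × 1.087/0.5040 = 3796 m²/s², so v = 61.61 m/s.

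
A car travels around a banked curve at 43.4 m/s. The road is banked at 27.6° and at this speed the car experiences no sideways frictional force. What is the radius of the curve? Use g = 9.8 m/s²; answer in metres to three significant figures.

368 m

Frictionless banking: tanθ = v²/(rg), so r = v²/(g tanθ).
r = (43.4)²/(9.8 × tan 27.6°) = 1884/(9.8 × 0.5228) = 1884/5.123 = 367.6 m.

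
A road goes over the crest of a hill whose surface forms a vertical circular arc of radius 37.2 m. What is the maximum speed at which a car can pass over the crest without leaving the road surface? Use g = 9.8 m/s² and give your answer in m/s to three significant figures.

19.1 m/s

At the crest the centre of the circle is below the car, so the net downward (centripetal) force is mg − N = mv²/r.
The car leaves the road when N → 0, giving v_max = √(g r) = √(9.8 × 37.2) = 19.09 m/s.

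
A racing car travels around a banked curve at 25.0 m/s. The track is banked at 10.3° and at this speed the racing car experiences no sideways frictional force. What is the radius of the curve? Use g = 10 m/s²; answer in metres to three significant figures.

344 m

Frictionless banking: tanθ = v²/(rg), so r = v²/(g tanθ).
r = (25.0)²/(10.0 × tan 10.3°) = 625.0/(10.0 × 0.1817) = 625.0/1.817 = 343.9 m.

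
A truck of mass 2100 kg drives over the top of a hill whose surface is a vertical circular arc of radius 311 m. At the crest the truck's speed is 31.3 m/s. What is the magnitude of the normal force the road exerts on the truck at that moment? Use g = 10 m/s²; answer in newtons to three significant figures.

14400 N

At the crest the centripetal acceleration points downward (toward the centre of the arc), so mg − N = mv²/r.
N = m(g − v²/r) = 2100 × (10.0 − (31.3)²/311) = 2100 × (10.0 − 3.150) = 2100 × 6.850 = 14380 N.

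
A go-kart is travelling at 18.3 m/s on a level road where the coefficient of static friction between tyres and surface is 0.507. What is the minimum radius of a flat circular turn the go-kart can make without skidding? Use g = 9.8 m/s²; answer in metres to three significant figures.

At the limit, μ_s m g = m v²/r, so r_min = v²/(μ_s g) = (18.3)²/(0.507 × 9.8) = 334.9/4.969 = 67.40 m.

67.4 m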